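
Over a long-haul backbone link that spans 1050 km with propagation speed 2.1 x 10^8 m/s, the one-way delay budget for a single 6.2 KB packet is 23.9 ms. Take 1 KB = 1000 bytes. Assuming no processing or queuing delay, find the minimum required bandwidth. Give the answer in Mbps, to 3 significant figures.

L = 49600 bits.
Propagation delay = 1050000 / 210000000 = 5 ms.
Transmission budget = 23.9 − 5 = 18.9 ms.
R ≥ L / t_tx = 49600 bits / 0.0189 s = 2.62 Mbps.

2.62 Mbps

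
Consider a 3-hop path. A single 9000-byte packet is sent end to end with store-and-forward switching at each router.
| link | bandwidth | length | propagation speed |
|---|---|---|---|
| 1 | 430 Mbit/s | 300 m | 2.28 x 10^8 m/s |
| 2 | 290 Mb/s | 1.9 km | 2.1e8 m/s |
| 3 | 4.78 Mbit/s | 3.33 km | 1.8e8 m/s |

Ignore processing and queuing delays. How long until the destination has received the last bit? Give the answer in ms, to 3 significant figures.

L = 9000 × 8 = 72000 bits.
Transmission delays (L/R per hop): 0.167442, 0.248276, 15.0628 ms; sum = 15.4785 ms.
Propagation delays (d/s per hop): 0.00131579, 0.00904762, 0.0185 ms; sum = 0.0288634 ms.
End-to-end = 15.5 ms.

15.5 ms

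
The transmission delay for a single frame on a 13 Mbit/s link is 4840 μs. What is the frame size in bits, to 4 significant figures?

L = R × t_tx = 13000000 b/s × 0.00484 s = 62920 bits.

62920 bits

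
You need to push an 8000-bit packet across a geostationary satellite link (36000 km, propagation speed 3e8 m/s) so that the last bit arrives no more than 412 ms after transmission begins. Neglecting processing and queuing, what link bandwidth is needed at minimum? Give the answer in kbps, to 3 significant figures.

Propagation delay = 36000000 / 300000000 = 120 ms.
Transmission budget = 412 − 120 = 292 ms.
R ≥ L / t_tx = 8000 bits / 0.292 s = 27.4 kbps.

27.4 kbps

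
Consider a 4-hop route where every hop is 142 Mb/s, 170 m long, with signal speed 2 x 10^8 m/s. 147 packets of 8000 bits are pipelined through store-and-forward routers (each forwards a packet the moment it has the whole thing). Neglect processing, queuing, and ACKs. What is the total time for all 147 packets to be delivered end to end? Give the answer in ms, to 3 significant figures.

Per-hop transmission t_tx = L/R = 8000/142000000 = 0.056338 ms.
Per-hop propagation t_prop = 170/200000000 = 0.00085 ms.
Pipeline fill: first packet needs 4·t_tx to clear all hops; remaining 146 packets each add one t_tx.
Total = (4+147-1)·t_tx + 4·t_prop = 150·0.056338 + 4·0.00085 = 8.45 ms.

8.45 ms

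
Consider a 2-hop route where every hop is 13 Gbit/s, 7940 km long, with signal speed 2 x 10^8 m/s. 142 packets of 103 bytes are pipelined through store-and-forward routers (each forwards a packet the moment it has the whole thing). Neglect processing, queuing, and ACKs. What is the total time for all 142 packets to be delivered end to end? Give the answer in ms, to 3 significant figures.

79.4 ms

Per-hop transmission t_tx = L/R = 824/13000000000 = 6.33846e-05 ms.
Per-hop propagation t_prop = 7940000/200000000 = 39.7 ms.
Pipeline fill: first packet needs 2·t_tx to clear all hops; remaining 141 packets each add one t_tx.
Total = (2+142-1)·t_tx + 2·t_prop = 143·6.33846e-05 + 2·39.7 = 79.4 ms.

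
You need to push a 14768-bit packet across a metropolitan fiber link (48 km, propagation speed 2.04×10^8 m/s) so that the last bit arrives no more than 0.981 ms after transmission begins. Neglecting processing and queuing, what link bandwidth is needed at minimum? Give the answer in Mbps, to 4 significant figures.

Propagation delay = 48000 / 204000000 = 0.235294 ms.
Transmission budget = 0.981 − 0.235294 = 0.745706 ms.
R ≥ L / t_tx = 14768 bits / 0.000745706 s = 19.80 Mbps.

19.80 Mbps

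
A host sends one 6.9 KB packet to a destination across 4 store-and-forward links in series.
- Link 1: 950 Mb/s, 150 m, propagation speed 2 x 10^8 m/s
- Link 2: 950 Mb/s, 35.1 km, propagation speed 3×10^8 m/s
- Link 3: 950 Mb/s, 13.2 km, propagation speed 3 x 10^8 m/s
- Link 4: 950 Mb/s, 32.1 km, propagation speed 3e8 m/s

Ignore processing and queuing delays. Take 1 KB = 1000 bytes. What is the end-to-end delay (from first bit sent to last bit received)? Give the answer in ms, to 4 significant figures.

0.5012 ms

L = 55200 bits.
Transmission delay per hop = L/R = 55200/950000000 = 0.0581053 ms; 4 hops → 0.232421 ms.
Propagation delays (d/s per hop): 0.00075, 0.117, 0.044, 0.107 ms; sum = 0.26875 ms.
End-to-end = 0.5012 ms.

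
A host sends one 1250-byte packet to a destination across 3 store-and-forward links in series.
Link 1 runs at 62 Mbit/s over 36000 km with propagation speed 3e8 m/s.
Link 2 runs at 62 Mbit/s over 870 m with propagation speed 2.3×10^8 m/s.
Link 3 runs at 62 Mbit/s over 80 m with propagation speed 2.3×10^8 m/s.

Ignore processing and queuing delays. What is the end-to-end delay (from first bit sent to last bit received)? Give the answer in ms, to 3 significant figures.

L = 1250 × 8 = 10000 bits.
Transmission delay per hop = L/R = 10000/62000000 = 0.16129 ms; 3 hops → 0.483871 ms.
Propagation delays (d/s per hop): 120, 0.00378261, 0.000347826 ms; sum = 120.004 ms.
End-to-end = 120 ms.

120 ms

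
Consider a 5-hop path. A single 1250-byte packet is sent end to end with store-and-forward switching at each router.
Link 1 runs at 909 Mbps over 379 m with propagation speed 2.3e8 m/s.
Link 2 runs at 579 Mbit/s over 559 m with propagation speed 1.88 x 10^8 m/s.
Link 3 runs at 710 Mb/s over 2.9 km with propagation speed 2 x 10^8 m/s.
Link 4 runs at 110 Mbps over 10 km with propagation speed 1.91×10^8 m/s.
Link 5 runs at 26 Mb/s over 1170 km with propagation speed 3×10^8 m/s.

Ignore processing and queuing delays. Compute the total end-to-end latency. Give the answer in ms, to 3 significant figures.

4.49 ms

L = 1250 × 8 = 10000 bits.
Transmission delays (L/R per hop): 0.0110011, 0.0172712, 0.0140845, 0.0909091, 0.384615 ms; sum = 0.517881 ms.
Propagation delays (d/s per hop): 0.00164783, 0.0029734, 0.0145, 0.052356, 3.9 ms; sum = 3.97148 ms.
End-to-end = 4.49 ms.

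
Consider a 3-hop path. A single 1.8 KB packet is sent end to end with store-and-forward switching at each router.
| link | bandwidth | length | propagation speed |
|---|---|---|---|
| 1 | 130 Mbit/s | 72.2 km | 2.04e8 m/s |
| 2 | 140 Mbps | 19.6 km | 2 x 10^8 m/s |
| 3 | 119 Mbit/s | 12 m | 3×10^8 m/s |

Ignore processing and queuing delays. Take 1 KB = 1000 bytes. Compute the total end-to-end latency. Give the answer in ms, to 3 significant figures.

L = 14400 bits.
Transmission delays (L/R per hop): 0.110769, 0.102857, 0.121008 ms; sum = 0.334635 ms.
Propagation delays (d/s per hop): 0.353922, 0.098, 4e-05 ms; sum = 0.451962 ms.
End-to-end = 0.787 ms.

0.787 ms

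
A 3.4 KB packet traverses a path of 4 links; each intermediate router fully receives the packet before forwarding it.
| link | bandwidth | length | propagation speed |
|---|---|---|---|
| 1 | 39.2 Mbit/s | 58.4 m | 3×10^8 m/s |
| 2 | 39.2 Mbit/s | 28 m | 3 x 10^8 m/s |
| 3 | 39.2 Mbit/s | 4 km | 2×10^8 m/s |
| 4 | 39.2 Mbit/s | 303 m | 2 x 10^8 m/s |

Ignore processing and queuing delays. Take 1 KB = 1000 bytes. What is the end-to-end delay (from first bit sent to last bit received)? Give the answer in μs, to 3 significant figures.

2800 μs

L = 27200 bits.
Transmission delay per hop = L/R = 27200/39200000 = 693.878 μs; 4 hops → 2775.51 μs.
Propagation delays (d/s per hop): 0.194667, 0.0933333, 20, 1.515 μs; sum = 21.803 μs.
End-to-end = 2800 μs.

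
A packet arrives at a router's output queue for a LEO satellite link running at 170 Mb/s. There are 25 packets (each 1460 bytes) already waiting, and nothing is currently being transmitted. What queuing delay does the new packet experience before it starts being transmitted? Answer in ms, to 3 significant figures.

1.72 ms

Each queued packet: L/R = 11680/170000000 = 0.0687059 ms.
25 queued → 1.71765 ms.
Queuing delay = 1.72 ms.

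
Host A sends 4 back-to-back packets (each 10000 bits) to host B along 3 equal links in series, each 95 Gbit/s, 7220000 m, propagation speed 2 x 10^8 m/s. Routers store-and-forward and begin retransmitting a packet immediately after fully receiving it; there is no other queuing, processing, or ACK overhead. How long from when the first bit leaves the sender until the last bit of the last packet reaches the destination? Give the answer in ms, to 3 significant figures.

Per-hop transmission t_tx = L/R = 10000/95000000000 = 0.000105263 ms.
Per-hop propagation t_prop = 7220000/200000000 = 36.1 ms.
Pipeline fill: first packet needs 3·t_tx to clear all hops; remaining 3 packets each add one t_tx.
Total = (3+4-1)·t_tx + 3·t_prop = 6·0.000105263 + 3·36.1 = 108 ms.

108 ms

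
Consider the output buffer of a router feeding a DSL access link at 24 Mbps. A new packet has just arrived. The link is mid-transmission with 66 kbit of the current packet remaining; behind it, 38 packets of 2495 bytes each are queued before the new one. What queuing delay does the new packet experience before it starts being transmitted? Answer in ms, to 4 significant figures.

Each queued packet: L/R = 19960/24000000 = 0.831667 ms.
38 queued → 31.6033 ms.
Plus remaining 66000 bits of current packet: 2.75 ms.
Queuing delay = 34.35 ms.

34.35 ms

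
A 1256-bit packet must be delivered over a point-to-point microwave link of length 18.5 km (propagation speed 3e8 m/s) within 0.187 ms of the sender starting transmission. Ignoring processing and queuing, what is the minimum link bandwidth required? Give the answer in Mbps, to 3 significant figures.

Propagation delay = 18500 / 300000000 = 0.0616667 ms.
Transmission budget = 0.187 − 0.0616667 = 0.125333 ms.
R ≥ L / t_tx = 1256 bits / 0.000125333 s = 10.0 Mbps.

10.0 Mbps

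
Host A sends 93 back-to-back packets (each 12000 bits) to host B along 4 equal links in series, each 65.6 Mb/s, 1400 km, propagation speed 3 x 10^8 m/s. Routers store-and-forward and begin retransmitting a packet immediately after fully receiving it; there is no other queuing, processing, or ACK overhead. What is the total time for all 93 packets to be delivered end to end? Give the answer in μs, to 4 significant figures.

36230 μs

Per-hop transmission t_tx = L/R = 12000/6.56e+07 = 182.927 μs.
Per-hop propagation t_prop = 1400000/300000000 = 4666.67 μs.
Pipeline fill: first packet needs 4·t_tx to clear all hops; remaining 92 packets each add one t_tx.
Total = (4+93-1)·t_tx + 4·t_prop = 96·182.927 + 4·4666.67 = 36230 μs.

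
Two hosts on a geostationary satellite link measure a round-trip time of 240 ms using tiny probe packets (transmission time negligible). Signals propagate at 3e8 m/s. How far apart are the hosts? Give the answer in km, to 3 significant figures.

36000 km

One-way propagation = RTT/2 = 120 ms.
d = s × t = 300000000 × 0.12 = 36000 km.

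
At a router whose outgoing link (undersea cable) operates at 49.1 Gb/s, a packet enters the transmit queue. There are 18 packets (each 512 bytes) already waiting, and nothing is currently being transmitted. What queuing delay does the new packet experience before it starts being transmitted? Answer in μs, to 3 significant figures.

Each queued packet: L/R = 4096/49100000000 = 0.0834216 μs.
18 queued → 1.50159 μs.
Queuing delay = 1.50 μs.

1.50 μs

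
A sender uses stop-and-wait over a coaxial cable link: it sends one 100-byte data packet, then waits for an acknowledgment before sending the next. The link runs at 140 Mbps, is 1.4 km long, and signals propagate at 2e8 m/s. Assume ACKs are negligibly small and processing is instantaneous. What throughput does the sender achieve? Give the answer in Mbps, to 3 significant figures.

40.6 Mbps

t_tx = L/R = 800/140000000 = 5.71429e-06 s.
t_prop = 1400/200000000 = 7e-06 s; RTT = 1.4e-05 s.
Cycle = t_tx + RTT = 1.97143e-05 s.
Throughput = L / cycle = 800 / 1.97143e-05 = 40.6 Mbps.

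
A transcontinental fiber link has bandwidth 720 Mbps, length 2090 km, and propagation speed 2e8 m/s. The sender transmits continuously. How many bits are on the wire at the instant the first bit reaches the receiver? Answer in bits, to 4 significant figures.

Propagation delay = 2090000 / 200000000 = 0.01045 s.
BDP = R × t_prop = 720000000 × 0.01045 = 7524000 bits.

7524000 bits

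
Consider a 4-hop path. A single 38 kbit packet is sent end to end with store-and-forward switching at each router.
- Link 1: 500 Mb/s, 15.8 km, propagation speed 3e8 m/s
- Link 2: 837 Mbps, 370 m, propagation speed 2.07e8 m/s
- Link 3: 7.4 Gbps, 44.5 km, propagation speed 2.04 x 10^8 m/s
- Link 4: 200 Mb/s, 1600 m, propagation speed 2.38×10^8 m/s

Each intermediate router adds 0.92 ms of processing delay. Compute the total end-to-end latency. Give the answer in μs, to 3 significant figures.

3360 μs

L = 38000 bits.
Transmission delays (L/R per hop): 76, 45.4002, 5.13514, 190 μs; sum = 316.535 μs.
Propagation delays (d/s per hop): 52.6667, 1.78744, 218.137, 6.72269 μs; sum = 279.314 μs.
Processing at 3 router(s): 3 × 0.92 ms = 2760 μs.
End-to-end = 3360 μs.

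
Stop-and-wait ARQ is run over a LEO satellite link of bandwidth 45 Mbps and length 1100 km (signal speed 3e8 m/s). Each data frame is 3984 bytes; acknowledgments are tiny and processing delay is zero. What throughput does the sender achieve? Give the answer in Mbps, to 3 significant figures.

3.96 Mbps

t_tx = L/R = 31872/45000000 = 0.000708267 s.
t_prop = 1100000/300000000 = 0.00366667 s; RTT = 0.00733333 s.
Cycle = t_tx + RTT = 0.0080416 s.
Throughput = L / cycle = 31872 / 0.0080416 = 3.96 Mbps.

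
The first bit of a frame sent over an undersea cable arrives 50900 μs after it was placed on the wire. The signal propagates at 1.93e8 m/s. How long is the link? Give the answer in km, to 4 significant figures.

9824 km

d = s × t_prop = 193000000 × 0.0509 = 9824 km.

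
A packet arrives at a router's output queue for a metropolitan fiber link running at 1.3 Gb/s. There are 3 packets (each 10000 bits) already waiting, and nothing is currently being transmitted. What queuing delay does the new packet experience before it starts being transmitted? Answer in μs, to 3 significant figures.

23.1 μs

Each queued packet: L/R = 10000/1300000000 = 7.69231 μs.
3 queued → 23.0769 μs.
Queuing delay = 23.1 μs.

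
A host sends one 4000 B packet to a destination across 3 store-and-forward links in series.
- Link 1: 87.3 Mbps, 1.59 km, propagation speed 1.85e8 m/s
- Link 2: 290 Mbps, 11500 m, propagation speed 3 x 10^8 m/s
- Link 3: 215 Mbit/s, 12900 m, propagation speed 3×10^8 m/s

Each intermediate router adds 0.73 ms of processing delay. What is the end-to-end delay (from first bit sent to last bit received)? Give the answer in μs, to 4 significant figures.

2176 μs

L = 4000 × 8 = 32000 bits.
Transmission delays (L/R per hop): 366.552, 110.345, 148.837 μs; sum = 625.734 μs.
Propagation delays (d/s per hop): 8.59459, 38.3333, 43 μs; sum = 89.9279 μs.
Processing at 2 router(s): 2 × 0.73 ms = 1460 μs.
End-to-end = 2176 μs.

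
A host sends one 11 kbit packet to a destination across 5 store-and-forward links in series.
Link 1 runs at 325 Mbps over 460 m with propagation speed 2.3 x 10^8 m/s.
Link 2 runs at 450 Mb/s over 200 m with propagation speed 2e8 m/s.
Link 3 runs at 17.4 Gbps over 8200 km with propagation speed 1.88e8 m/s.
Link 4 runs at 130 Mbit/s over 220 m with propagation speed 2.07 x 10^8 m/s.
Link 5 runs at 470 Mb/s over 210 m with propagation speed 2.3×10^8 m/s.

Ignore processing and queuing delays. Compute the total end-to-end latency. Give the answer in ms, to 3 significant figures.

43.8 ms

L = 11000 bits.
Transmission delays (L/R per hop): 0.0338462, 0.0244444, 0.000632184, 0.0846154, 0.0234043 ms; sum = 0.166942 ms.
Propagation delays (d/s per hop): 0.002, 0.001, 43.617, 0.0010628, 0.000913043 ms; sum = 43.622 ms.
End-to-end = 43.8 ms.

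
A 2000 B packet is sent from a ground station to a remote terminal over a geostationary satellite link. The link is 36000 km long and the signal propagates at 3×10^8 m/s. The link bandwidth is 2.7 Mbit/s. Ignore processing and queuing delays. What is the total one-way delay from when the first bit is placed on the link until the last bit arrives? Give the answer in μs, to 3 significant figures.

L = 2000 × 8 = 16000 bits.
Transmission delay = L/R = 16000 / 2700000 = 5925.93 μs.
Propagation delay = d/s = 36000000 m / 300000000 m/s = 120000 μs.
Total = 126000 μs.

126000 μs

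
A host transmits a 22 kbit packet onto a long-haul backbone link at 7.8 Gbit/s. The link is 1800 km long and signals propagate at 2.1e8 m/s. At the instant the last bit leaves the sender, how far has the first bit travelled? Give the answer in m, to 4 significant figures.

t_tx = L/R = 22000/7800000000 = 2.82051e-06 s.
Distance = s × t_tx = 210000000 × 2.82051e-06 = 592.3 m.

592.3 m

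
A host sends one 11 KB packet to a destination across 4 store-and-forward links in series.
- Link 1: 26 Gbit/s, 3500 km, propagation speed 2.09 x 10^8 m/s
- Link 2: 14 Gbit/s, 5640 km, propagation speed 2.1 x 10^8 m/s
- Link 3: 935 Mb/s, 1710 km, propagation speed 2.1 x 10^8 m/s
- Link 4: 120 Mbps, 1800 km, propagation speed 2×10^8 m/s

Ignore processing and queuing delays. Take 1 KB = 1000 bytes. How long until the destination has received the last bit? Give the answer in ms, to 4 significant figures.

L = 88000 bits.
Transmission delays (L/R per hop): 0.00338462, 0.00628571, 0.0941176, 0.733333 ms; sum = 0.837121 ms.
Propagation delays (d/s per hop): 16.7464, 26.8571, 8.14286, 9 ms; sum = 60.7464 ms.
End-to-end = 61.58 ms.

61.58 ms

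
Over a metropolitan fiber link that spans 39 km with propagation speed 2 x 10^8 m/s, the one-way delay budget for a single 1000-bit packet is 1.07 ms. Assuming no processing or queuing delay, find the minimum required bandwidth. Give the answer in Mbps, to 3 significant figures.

1.14 Mbps

Propagation delay = 39000 / 200000000 = 0.195 ms.
Transmission budget = 1.07 − 0.195 = 0.875 ms.
R ≥ L / t_tx = 1000 bits / 0.000875 s = 1.14 Mbps.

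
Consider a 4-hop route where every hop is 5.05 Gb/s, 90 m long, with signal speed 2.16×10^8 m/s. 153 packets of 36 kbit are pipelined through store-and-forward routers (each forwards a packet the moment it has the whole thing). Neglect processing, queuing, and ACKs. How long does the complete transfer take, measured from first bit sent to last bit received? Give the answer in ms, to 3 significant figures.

Per-hop transmission t_tx = L/R = 36000/5050000000 = 0.00712871 ms.
Per-hop propagation t_prop = 90/216000000 = 0.000416667 ms.
Pipeline fill: first packet needs 4·t_tx to clear all hops; remaining 152 packets each add one t_tx.
Total = (4+153-1)·t_tx + 4·t_prop = 156·0.00712871 + 4·0.000416667 = 1.11 ms.

1.11 ms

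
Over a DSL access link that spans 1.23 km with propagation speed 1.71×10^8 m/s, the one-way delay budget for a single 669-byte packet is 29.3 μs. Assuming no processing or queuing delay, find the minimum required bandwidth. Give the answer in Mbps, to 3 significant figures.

L = 5352 bits.
Propagation delay = 1230 / 171000000 = 7.19298 μs.
Transmission budget = 29.3 − 7.19298 = 22.107 μs.
R ≥ L / t_tx = 5352 bits / 2.2107e-05 s = 242 Mbps.

242 Mbps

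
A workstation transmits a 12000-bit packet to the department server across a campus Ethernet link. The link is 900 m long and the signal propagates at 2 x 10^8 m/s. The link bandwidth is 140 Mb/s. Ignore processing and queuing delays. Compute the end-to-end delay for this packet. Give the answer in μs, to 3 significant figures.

90.2 μs

Transmission delay = L/R = 12000 / 140000000 = 85.7143 μs.
Propagation delay = d/s = 900 m / 200000000 m/s = 4.5 μs.
Total = 90.2 μs.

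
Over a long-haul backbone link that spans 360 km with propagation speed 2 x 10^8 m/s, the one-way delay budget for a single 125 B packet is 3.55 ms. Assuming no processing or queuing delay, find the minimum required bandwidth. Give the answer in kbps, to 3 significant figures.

L = 1000 bits.
Propagation delay = 360000 / 200000000 = 1.8 ms.
Transmission budget = 3.55 − 1.8 = 1.75 ms.
R ≥ L / t_tx = 1000 bits / 0.00175 s = 571 kbps.

571 kbps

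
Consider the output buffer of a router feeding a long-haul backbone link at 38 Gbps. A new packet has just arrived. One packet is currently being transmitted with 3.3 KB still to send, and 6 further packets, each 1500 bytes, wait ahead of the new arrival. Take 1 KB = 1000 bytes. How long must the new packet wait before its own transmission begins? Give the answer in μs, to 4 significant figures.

Each queued packet: L/R = 12000/38000000000 = 0.315789 μs.
6 queued → 1.89474 μs.
Plus remaining 26400 bits of current packet: 0.694737 μs.
Queuing delay = 2.589 μs.

2.589 μs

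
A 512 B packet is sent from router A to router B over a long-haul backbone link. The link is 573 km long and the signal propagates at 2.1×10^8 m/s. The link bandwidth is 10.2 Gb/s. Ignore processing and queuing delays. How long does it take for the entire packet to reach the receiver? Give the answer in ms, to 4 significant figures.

L = 512 × 8 = 4096 bits.
Transmission delay = L/R = 4096 / 10200000000 = 0.000401569 ms.
Propagation delay = d/s = 573000 m / 210000000 m/s = 2.72857 ms.
Total = 2.729 ms.

2.729 ms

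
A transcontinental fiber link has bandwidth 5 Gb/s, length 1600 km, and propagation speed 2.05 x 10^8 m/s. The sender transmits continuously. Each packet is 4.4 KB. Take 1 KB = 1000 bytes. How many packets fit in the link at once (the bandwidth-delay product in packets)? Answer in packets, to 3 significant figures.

Propagation delay = 1600000 / 2.05e+08 = 0.00780488 s.
BDP = R × t_prop = 5000000000 × 0.00780488 = 39024400 bits.
In packets of 35200 bits: 1110 packets.

1110 packets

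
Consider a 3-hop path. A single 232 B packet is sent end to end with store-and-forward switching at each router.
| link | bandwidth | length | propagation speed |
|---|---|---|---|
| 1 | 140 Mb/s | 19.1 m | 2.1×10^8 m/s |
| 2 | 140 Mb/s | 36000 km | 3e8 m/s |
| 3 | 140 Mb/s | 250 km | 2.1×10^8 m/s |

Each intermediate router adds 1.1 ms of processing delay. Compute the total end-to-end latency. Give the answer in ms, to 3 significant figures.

L = 232 × 8 = 1856 bits.
Transmission delay per hop = L/R = 1856/140000000 = 0.0132571 ms; 3 hops → 0.0397714 ms.
Propagation delays (d/s per hop): 9.09524e-05, 120, 1.19048 ms; sum = 121.191 ms.
Processing at 2 router(s): 2 × 1.1 ms = 2.2 ms.
End-to-end = 123 ms.

123 ms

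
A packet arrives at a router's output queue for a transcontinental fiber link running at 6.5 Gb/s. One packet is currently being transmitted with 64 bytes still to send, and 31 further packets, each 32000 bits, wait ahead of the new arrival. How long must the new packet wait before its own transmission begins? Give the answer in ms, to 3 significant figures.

Each queued packet: L/R = 32000/6500000000 = 0.00492308 ms.
31 queued → 0.152615 ms.
Plus remaining 512 bits of current packet: 7.87692e-05 ms.
Queuing delay = 0.153 ms.

0.153 ms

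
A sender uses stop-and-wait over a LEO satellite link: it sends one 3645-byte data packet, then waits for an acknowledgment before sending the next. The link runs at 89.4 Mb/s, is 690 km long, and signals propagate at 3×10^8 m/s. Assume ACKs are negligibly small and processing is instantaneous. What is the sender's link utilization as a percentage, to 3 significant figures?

6.62 %

t_tx = L/R = 29160/89400000 = 0.000326174 s.
t_prop = 690000/300000000 = 0.0023 s; RTT = 0.0046 s.
Cycle = t_tx + RTT = 0.00492617 s.
Utilization = t_tx / cycle = 0.000326174/0.00492617 = 6.62 %.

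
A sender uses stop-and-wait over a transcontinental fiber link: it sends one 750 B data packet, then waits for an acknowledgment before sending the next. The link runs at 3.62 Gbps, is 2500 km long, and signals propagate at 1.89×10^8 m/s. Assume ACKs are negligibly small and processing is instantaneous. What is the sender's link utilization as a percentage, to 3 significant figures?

t_tx = L/R = 6000/3620000000 = 1.65746e-06 s.
t_prop = 2500000/189000000 = 0.0132275 s; RTT = 0.026455 s.
Cycle = t_tx + RTT = 0.0264567 s.
Utilization = t_tx / cycle = 1.65746e-06/0.0264567 = 0.00626 %.

0.00626 %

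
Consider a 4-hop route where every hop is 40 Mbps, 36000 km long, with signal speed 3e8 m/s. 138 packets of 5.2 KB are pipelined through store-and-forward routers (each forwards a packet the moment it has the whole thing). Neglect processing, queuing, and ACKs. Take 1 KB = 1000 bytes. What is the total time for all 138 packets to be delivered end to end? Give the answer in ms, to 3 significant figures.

Per-hop transmission t_tx = L/R = 41600/40000000 = 1.04 ms.
Per-hop propagation t_prop = 36000000/300000000 = 120 ms.
Pipeline fill: first packet needs 4·t_tx to clear all hops; remaining 137 packets each add one t_tx.
Total = (4+138-1)·t_tx + 4·t_prop = 141·1.04 + 4·120 = 627 ms.

627 ms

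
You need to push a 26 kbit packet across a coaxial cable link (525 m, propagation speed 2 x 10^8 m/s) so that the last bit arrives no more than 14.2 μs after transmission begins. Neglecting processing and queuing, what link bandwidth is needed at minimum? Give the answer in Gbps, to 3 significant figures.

Propagation delay = 525 / 200000000 = 2.625 μs.
Transmission budget = 14.2 − 2.625 = 11.575 μs.
R ≥ L / t_tx = 26000 bits / 1.1575e-05 s = 2.25 Gbps.

2.25 Gbps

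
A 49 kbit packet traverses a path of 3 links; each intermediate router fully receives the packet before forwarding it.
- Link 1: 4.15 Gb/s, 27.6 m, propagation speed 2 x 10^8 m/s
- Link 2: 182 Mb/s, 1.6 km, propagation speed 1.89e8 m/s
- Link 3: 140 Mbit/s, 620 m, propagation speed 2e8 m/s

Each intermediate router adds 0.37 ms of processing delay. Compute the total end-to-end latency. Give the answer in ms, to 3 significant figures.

L = 49000 bits.
Transmission delays (L/R per hop): 0.0118072, 0.269231, 0.35 ms; sum = 0.631038 ms.
Propagation delays (d/s per hop): 0.000138, 0.00846561, 0.0031 ms; sum = 0.0117036 ms.
Processing at 2 router(s): 2 × 0.37 ms = 0.74 ms.
End-to-end = 1.38 ms.

1.38 ms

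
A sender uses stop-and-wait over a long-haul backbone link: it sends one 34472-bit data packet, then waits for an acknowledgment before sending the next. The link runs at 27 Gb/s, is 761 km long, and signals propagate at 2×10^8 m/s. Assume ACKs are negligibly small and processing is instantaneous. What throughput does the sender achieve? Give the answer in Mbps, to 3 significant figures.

t_tx = L/R = 34472/27000000000 = 1.27674e-06 s.
t_prop = 761000/200000000 = 0.003805 s; RTT = 0.00761 s.
Cycle = t_tx + RTT = 0.00761128 s.
Throughput = L / cycle = 34472 / 0.00761128 = 4.53 Mbps.

4.53 Mbps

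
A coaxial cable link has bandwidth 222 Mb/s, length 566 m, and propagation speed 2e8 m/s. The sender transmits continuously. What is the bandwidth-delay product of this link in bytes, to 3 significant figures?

78.5 bytes

Propagation delay = 566 / 200000000 = 2.83e-06 s.
BDP = R × t_prop = 222000000 × 2.83e-06 = 628.26 bits.
In bytes: 628.26/8 = 78.5 bytes.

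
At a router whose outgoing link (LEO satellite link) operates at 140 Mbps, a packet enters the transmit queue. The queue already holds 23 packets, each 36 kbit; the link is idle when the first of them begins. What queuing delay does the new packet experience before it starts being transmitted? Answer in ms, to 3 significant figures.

5.91 ms

Each queued packet: L/R = 36000/140000000 = 0.257143 ms.
23 queued → 5.91429 ms.
Queuing delay = 5.91 ms.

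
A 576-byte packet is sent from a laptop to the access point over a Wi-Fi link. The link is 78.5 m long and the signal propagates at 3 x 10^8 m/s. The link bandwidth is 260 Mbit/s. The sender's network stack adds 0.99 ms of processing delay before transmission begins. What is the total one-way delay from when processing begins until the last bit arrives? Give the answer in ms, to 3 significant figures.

1.01 ms

L = 576 × 8 = 4608 bits.
Transmission delay = L/R = 4608 / 260000000 = 0.0177231 ms.
Propagation delay = d/s = 78.5 m / 300000000 m/s = 0.000261667 ms.
Plus processing delay 0.99 ms = 0.99 ms.
Total = 1.01 ms.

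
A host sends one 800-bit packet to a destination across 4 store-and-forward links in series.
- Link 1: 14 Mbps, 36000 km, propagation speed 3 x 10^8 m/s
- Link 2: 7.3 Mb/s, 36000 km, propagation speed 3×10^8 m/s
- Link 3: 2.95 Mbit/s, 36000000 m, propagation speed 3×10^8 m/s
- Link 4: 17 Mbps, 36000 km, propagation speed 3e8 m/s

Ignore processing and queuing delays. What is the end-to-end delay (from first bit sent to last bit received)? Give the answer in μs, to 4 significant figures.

Transmission delays (L/R per hop): 57.1429, 109.589, 271.186, 47.0588 μs; sum = 484.977 μs.
Propagation delays (d/s per hop): 120000, 120000, 120000, 120000 μs; sum = 480000 μs.
End-to-end = 480500 μs.

480500 μs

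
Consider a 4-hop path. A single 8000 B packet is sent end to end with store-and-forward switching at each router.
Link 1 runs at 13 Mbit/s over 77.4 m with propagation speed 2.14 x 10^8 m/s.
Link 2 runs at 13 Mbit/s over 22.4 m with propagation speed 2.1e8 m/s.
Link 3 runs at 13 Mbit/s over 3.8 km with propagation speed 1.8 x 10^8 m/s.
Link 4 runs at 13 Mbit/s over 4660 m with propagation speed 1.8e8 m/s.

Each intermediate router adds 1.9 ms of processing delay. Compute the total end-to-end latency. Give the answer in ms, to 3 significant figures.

L = 8000 × 8 = 64000 bits.
Transmission delay per hop = L/R = 64000/13000000 = 4.92308 ms; 4 hops → 19.6923 ms.
Propagation delays (d/s per hop): 0.000361682, 0.000106667, 0.0211111, 0.0258889 ms; sum = 0.0474683 ms.
Processing at 3 router(s): 3 × 1.9 ms = 5.7 ms.
End-to-end = 25.4 ms.

25.4 ms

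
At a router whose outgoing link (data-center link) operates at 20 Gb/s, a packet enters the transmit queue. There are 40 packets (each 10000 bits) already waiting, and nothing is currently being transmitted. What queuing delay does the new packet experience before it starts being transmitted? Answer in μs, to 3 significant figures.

20.0 μs

Each queued packet: L/R = 10000/20000000000 = 0.5 μs.
40 queued → 20 μs.
Queuing delay = 20.0 μs.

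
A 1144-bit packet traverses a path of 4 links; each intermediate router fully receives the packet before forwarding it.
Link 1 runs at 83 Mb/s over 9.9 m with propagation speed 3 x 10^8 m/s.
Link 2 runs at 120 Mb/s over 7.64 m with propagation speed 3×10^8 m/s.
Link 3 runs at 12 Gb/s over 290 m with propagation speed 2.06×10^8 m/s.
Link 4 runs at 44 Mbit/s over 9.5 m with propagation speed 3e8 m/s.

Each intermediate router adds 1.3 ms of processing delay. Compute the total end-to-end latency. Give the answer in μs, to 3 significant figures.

3950 μs

Transmission delays (L/R per hop): 13.7831, 9.53333, 0.0953333, 26 μs; sum = 49.4118 μs.
Propagation delays (d/s per hop): 0.033, 0.0254667, 1.40777, 0.0316667 μs; sum = 1.4979 μs.
Processing at 3 router(s): 3 × 1.3 ms = 3900 μs.
End-to-end = 3950 μs.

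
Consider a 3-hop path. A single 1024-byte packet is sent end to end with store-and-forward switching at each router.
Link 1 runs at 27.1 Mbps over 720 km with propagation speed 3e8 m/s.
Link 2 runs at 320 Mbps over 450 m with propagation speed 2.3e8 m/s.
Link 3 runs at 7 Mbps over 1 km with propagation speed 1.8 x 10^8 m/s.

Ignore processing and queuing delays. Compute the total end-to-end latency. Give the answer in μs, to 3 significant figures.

L = 1024 × 8 = 8192 bits.
Transmission delays (L/R per hop): 302.288, 25.6, 1170.29 μs; sum = 1498.17 μs.
Propagation delays (d/s per hop): 2400, 1.95652, 5.55556 μs; sum = 2407.51 μs.
End-to-end = 3910 μs.

3910 μs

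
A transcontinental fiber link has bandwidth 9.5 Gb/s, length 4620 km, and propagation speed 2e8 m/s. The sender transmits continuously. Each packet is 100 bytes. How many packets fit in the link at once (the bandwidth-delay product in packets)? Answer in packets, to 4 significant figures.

274300 packets

Propagation delay = 4620000 / 200000000 = 0.0231 s.
BDP = R × t_prop = 9500000000 × 0.0231 = 219450000 bits.
In packets of 800 bits: 274300 packets.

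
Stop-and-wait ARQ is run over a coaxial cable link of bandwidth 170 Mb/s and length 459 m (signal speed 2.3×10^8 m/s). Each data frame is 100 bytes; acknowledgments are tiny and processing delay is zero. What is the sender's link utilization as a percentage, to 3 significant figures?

54.1 %

t_tx = L/R = 800/170000000 = 4.70588e-06 s.
t_prop = 459/2.3e+08 = 1.99565e-06 s; RTT = 3.9913e-06 s.
Cycle = t_tx + RTT = 8.69719e-06 s.
Utilization = t_tx / cycle = 4.70588e-06/8.69719e-06 = 54.1 %.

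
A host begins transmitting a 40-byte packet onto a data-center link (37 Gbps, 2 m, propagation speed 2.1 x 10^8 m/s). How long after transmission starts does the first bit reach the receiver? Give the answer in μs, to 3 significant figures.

First bit experiences only propagation delay: d/s = 2/210000000 = 0.00952 μs.

0.00952 μs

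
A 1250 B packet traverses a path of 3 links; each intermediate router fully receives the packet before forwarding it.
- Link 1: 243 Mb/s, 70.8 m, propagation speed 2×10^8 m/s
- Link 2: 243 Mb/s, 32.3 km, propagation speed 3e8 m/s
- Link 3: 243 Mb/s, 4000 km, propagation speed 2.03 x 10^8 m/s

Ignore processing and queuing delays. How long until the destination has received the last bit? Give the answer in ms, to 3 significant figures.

L = 1250 × 8 = 10000 bits.
Transmission delay per hop = L/R = 10000/243000000 = 0.0411523 ms; 3 hops → 0.123457 ms.
Propagation delays (d/s per hop): 0.000354, 0.107667, 19.7044 ms; sum = 19.8125 ms.
End-to-end = 19.9 ms.

19.9 ms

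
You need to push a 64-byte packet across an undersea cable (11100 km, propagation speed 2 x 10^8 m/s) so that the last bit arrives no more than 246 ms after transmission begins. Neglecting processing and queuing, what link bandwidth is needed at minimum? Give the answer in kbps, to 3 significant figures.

L = 512 bits.
Propagation delay = 11100000 / 200000000 = 55.5 ms.
Transmission budget = 246 − 55.5 = 190.5 ms.
R ≥ L / t_tx = 512 bits / 0.1905 s = 2.69 kbps.

2.69 kbps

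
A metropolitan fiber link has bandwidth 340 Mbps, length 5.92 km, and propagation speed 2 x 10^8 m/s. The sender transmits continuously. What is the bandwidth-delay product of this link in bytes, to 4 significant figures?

1258 bytes

Propagation delay = 5920 / 200000000 = 2.96e-05 s.
BDP = R × t_prop = 340000000 × 2.96e-05 = 10064 bits.
In bytes: 10064/8 = 1258 bytes.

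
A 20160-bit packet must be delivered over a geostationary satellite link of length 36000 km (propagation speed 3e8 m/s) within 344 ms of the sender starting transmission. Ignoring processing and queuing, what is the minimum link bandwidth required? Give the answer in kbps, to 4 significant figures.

Propagation delay = 36000000 / 300000000 = 120 ms.
Transmission budget = 344 − 120 = 224 ms.
R ≥ L / t_tx = 20160 bits / 0.224 s = 90.00 kbps.

90.00 kbps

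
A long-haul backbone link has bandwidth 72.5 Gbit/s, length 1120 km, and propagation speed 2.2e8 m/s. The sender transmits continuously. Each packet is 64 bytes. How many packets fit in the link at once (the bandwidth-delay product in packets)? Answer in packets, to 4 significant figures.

720900 packets

Propagation delay = 1120000 / 2.2e+08 = 0.00509091 s.
BDP = R × t_prop = 72500000000 × 0.00509091 = 369091000 bits.
In packets of 512 bits: 720900 packets.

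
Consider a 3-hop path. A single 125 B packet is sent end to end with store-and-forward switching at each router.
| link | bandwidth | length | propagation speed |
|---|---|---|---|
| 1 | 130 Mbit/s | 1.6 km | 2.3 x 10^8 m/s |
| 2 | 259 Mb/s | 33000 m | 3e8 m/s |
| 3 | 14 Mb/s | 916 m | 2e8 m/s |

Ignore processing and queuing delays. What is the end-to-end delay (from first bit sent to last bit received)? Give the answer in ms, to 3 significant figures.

L = 125 × 8 = 1000 bits.
Transmission delays (L/R per hop): 0.00769231, 0.003861, 0.0714286 ms; sum = 0.0829819 ms.
Propagation delays (d/s per hop): 0.00695652, 0.11, 0.00458 ms; sum = 0.121537 ms.
End-to-end = 0.205 ms.

0.205 ms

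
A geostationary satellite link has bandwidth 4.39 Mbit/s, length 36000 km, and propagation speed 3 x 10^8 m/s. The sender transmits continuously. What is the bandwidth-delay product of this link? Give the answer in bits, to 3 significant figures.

Propagation delay = 36000000 / 300000000 = 0.12 s.
BDP = R × t_prop = 4390000 × 0.12 = 526800 bits.

527000 bits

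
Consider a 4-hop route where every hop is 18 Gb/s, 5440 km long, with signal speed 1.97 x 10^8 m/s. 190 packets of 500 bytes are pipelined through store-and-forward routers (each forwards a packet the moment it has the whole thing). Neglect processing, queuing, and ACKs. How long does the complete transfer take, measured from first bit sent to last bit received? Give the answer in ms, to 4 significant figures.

Per-hop transmission t_tx = L/R = 4000/18000000000 = 0.000222222 ms.
Per-hop propagation t_prop = 5440000/197000000 = 27.6142 ms.
Pipeline fill: first packet needs 4·t_tx to clear all hops; remaining 189 packets each add one t_tx.
Total = (4+190-1)·t_tx + 4·t_prop = 193·0.000222222 + 4·27.6142 = 110.5 ms.

110.5 ms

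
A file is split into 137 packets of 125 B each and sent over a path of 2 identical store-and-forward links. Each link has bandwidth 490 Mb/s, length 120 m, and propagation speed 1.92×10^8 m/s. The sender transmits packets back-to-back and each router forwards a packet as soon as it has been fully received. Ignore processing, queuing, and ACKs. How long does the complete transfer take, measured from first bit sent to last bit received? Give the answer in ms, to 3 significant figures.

Per-hop transmission t_tx = L/R = 1000/490000000 = 0.00204082 ms.
Per-hop propagation t_prop = 120/192000000 = 0.000625 ms.
Pipeline fill: first packet needs 2·t_tx to clear all hops; remaining 136 packets each add one t_tx.
Total = (2+137-1)·t_tx + 2·t_prop = 138·0.00204082 + 2·0.000625 = 0.283 ms.

0.283 ms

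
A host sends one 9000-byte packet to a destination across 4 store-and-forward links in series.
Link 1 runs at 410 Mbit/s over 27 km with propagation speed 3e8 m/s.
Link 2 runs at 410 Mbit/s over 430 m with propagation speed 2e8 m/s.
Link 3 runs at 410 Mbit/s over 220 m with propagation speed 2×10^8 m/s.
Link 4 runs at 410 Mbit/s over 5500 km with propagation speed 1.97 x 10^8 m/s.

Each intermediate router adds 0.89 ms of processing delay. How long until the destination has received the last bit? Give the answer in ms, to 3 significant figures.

L = 9000 × 8 = 72000 bits.
Transmission delay per hop = L/R = 72000/410000000 = 0.17561 ms; 4 hops → 0.702439 ms.
Propagation delays (d/s per hop): 0.09, 0.00215, 0.0011, 27.9188 ms; sum = 28.012 ms.
Processing at 3 router(s): 3 × 0.89 ms = 2.67 ms.
End-to-end = 31.4 ms.

31.4 ms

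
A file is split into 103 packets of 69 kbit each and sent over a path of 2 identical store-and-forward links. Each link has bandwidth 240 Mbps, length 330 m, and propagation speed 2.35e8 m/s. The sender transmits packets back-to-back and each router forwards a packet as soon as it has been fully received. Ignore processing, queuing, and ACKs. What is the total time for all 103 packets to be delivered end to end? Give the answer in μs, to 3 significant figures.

29900 μs

Per-hop transmission t_tx = L/R = 69000/240000000 = 287.5 μs.
Per-hop propagation t_prop = 330/235000000 = 1.40426 μs.
Pipeline fill: first packet needs 2·t_tx to clear all hops; remaining 102 packets each add one t_tx.
Total = (2+103-1)·t_tx + 2·t_prop = 104·287.5 + 2·1.40426 = 29900 μs.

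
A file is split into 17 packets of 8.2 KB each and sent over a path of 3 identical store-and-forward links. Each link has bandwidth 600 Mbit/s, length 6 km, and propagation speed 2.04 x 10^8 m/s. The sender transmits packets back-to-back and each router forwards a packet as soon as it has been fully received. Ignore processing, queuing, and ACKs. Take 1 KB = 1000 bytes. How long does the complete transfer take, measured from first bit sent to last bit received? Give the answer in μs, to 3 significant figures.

Per-hop transmission t_tx = L/R = 65600/600000000 = 109.333 μs.
Per-hop propagation t_prop = 6000/204000000 = 29.4118 μs.
Pipeline fill: first packet needs 3·t_tx to clear all hops; remaining 16 packets each add one t_tx.
Total = (3+17-1)·t_tx + 3·t_prop = 19·109.333 + 3·29.4118 = 2170 μs.

2170 μs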